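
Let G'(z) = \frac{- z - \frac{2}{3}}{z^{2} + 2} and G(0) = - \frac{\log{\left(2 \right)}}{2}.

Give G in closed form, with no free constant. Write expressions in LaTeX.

G(z) = - \frac{3 \log{\left(z^{2} + 2 \right)} + 2 \sqrt{2} \operatorname{atan}{\left(\frac{\sqrt{2} z}{2} \right)}}{6}

Whatever form G(z) takes, its d/dz must return the stated G'(z).
A general antiderivative is - \frac{\log{\left(z^{2} + 2 \right)}}{2} - \frac{\sqrt{2} \operatorname{atan}{\left(\frac{\sqrt{2} z}{2} \right)}}{3} + C.
The condition gives C = - \frac{\log{\left(2 \right)}}{2} - (- \frac{\log{\left(2 \right)}}{2}) = 0.
So G(z) = - \frac{3 \log{\left(z^{2} + 2 \right)} + 2 \sqrt{2} \operatorname{atan}{\left(\frac{\sqrt{2} z}{2} \right)}}{6}.
Check: d/dz[- \frac{3 \log{\left(z^{2} + 2 \right)} + 2 \sqrt{2} \operatorname{atan}{\left(\frac{\sqrt{2} z}{2} \right)}}{6}] = \frac{- 3 z - 2}{3 z^{2} + 6}, which equals G'(z).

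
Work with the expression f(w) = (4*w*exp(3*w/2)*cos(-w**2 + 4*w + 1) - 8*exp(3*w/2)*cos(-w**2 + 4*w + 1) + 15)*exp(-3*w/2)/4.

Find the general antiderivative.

For F(w) to be correct the identity F'(w) - f(w) = 0 must hold.
Check: d/dw[-(exp(3*w/2)*sin(-w**2 + 4*w + 1) + 5)*exp(-3*w/2)/2] = (4*w*exp(3*w/2)*cos(-w**2 + 4*w + 1) - 8*exp(3*w/2)*cos(-w**2 + 4*w + 1) + 15)*exp(-3*w/2)/4 = f(w).

F(w) = -(exp(3*w/2)*sin(-w**2 + 4*w + 1) + 5)*exp(-3*w/2)/2 + C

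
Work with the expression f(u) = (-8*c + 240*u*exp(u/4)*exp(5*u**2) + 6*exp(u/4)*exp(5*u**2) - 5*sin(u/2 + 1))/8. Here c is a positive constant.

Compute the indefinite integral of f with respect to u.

A candidate is checked by its d/du: the result must match f(u).
Check: d/du[-c*u + 3*exp(u/4)*exp(5*u**2) + 5*cos(u/2 + 1)/4] = -c + 30*u*exp(u/4)*exp(5*u**2) + 3*exp(u/4)*exp(5*u**2)/4 - 5*sin(u/2 + 1)/8, which equals f(u).

F(u) = -c*u + 3*exp(u/4)*exp(5*u**2) + 5*cos(u/2 + 1)/4 + C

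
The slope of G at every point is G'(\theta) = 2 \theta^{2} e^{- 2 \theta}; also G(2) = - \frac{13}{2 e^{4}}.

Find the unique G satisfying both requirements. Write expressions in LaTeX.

G'(\theta) has the shape u'v + uv' for u = - \theta^{2} - \theta - \frac{1}{2} and v = e^{- 2 \theta} — it is the derivative of the product u*v.
A general antiderivative is \frac{\left(- 2 \theta^{2} - 2 \theta - 1\right) e^{- 2 \theta}}{2} + C.
The condition gives C = - \frac{13}{2 e^{4}} - (- \frac{13}{2 e^{4}}) = 0.
So G(\theta) = - \frac{\left(2 \theta^{2} + 2 \theta + 1\right) e^{- 2 \theta}}{2}.
Check: d/d\theta[- \frac{\left(2 \theta^{2} + 2 \theta + 1\right) e^{- 2 \theta}}{2}] = 2 \theta^{2} e^{- 2 \theta} = G'(\theta).

G(\theta) = - \frac{\left(2 \theta^{2} + 2 \theta + 1\right) e^{- 2 \theta}}{2}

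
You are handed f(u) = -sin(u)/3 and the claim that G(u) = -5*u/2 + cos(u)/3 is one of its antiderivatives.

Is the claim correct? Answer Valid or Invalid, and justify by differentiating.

Invalid: d/du[G] - f = -5/2, which is not 0.

d/du[G] = -sin(u)/3 - 5/2
d/du[G] - f(u) = -5/2 != 0.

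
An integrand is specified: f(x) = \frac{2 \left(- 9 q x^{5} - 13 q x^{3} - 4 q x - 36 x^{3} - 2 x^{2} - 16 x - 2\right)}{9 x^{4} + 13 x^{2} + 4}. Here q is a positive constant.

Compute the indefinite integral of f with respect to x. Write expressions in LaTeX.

For F(x) to be correct the identity F'(x) - f(x) = 0 must hold.
Check: d/dx[- q x^{2} - 4 \log{\left(3 x^{2} + 3 \right)} - \frac{2 \operatorname{atan}{\left(\frac{3 x}{2} \right)}}{3}] = \frac{- 18 q x^{5} - 26 q x^{3} - 8 q x - 72 x^{3} - 4 x^{2} - 32 x - 4}{9 x^{4} + 13 x^{2} + 4}, which equals f(x).

F(x) = - q x^{2} - 4 \log{\left(3 x^{2} + 3 \right)} - \frac{2 \operatorname{atan}{\left(\frac{3 x}{2} \right)}}{3} + C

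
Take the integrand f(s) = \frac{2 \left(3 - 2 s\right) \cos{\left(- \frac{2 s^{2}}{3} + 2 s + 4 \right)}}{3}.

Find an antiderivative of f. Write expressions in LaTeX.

An antiderivative is F(s) = \sin{\left(- \frac{2 s^{2}}{3} + 2 s + 4 \right)}.

The substitution u = - \frac{2 s^{2}}{3} + 2 s + 4 works: f is exactly (dF/du)*(du/ds) for that inner function.
Check: d/ds[\sin{\left(- \frac{2 s^{2}}{3} + 2 s + 4 \right)}] = - \frac{4 s \cos{\left(- \frac{2 s^{2}}{3} + 2 s + 4 \right)}}{3} + 2 \cos{\left(- \frac{2 s^{2}}{3} + 2 s + 4 \right)}, which equals f(s).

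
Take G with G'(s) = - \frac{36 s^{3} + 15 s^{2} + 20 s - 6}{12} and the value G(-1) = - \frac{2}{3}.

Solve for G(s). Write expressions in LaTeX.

Whatever form G(s) takes, its d/ds must return the stated G'(s).
A general antiderivative is - \frac{3 s^{4}}{4} - \frac{5 s^{3}}{12} - \frac{5 s^{2}}{6} + \frac{s}{2} + C.
The condition gives C = - \frac{2}{3} - (- \frac{5}{3}) = 1.
So G(s) = \frac{- 9 s^{4} - 5 s^{3} - 10 s^{2} + 6 s + 12}{12}.
Check: d/ds[\frac{- 9 s^{4} - 5 s^{3} - 10 s^{2} + 6 s + 12}{12}] = - 3 s^{3} - \frac{5 s^{2}}{4} - \frac{5 s}{3} + \frac{1}{2}, which equals G'(s).

G(s) = \frac{- 9 s^{4} - 5 s^{3} - 10 s^{2} + 6 s + 12}{12}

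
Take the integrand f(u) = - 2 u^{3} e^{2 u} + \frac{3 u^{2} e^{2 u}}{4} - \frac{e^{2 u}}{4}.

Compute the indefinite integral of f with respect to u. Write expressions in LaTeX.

F(u) = \frac{\left(- 16 u^{3} + 30 u^{2} - 30 u + 13\right) e^{2 u}}{16} + C

Recognize the product-rule pattern: f = v'r + vr' with v = - u^{3} + \frac{15 u^{2}}{8} - \frac{15 u}{8} + \frac{13}{16}, r = e^{2 u}, so integration by parts undoes it.
Check: d/du[\frac{\left(- 16 u^{3} + 30 u^{2} - 30 u + 13\right) e^{2 u}}{16}] = - 2 u^{3} e^{2 u} + \frac{3 u^{2} e^{2 u}}{4} - \frac{e^{2 u}}{4} = f(u).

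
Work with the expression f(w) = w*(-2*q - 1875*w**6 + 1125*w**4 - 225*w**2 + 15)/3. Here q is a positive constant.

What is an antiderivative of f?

An antiderivative is F(w) = -(8*q*w**2 + 1875*w**8 - 1500*w**6 + 450*w**4 - 60*w**2 + 3)/24.

A first test for any F(w): its w-derivative must equal f(w) identically.
Check: d/dw[-(8*q*w**2 + 1875*w**8 - 1500*w**6 + 450*w**4 - 60*w**2 + 3)/24] = -2*q*w/3 - 625*w**7 + 375*w**5 - 75*w**3 + 5*w, which equals f(w).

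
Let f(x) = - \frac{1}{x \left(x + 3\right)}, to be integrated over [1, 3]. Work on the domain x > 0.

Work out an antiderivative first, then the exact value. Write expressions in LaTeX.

The denominator factors as x \left(x + 3\right); partial fractions split f into directly integrable pieces: \frac{1}{3 \left(x + 3\right)} - \frac{1}{3 x}.
F(x) = - \frac{\log{\left(x \right)}}{3} + \frac{\log{\left(x + 3 \right)}}{3} is an antiderivative of f.
Check: d/dx[- \frac{\log{\left(x \right)}}{3} + \frac{\log{\left(x + 3 \right)}}{3}] = - \frac{1}{x^{2} + 3 x}, which equals f(x).
F(3) = - \frac{\log{\left(3 \right)}}{3} + \frac{\log{\left(6 \right)}}{3}; F(1) = \frac{\log{\left(4 \right)}}{3}.
Integral = F(3) - F(1) = - \frac{\log{\left(4 \right)}}{3} - \frac{\log{\left(3 \right)}}{3} + \frac{\log{\left(6 \right)}}{3}.

Antiderivative: F(x) = - \frac{\log{\left(x \right)}}{3} + \frac{\log{\left(x + 3 \right)}}{3}; value = - \frac{\log{\left(4 \right)}}{3} - \frac{\log{\left(3 \right)}}{3} + \frac{\log{\left(6 \right)}}{3}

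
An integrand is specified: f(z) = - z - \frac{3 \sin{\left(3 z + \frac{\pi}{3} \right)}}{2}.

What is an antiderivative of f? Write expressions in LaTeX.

An antiderivative is F(z) = \frac{- z^{2} + \cos{\left(3 z + \frac{\pi}{3} \right)}}{2}.

Integrate term by term and add the pieces.
Check: d/dz[\frac{- z^{2} + \cos{\left(3 z + \frac{\pi}{3} \right)}}{2}] = - z - \frac{3 \sin{\left(3 z + \frac{\pi}{3} \right)}}{2} = f(z).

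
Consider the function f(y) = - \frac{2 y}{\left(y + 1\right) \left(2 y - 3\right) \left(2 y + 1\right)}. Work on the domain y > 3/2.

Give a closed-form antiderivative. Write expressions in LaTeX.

The denominator factors as \left(y + 1\right) \left(2 y - 3\right) \left(2 y + 1\right); partial fractions split f into directly integrable pieces: - \frac{1}{2 \left(2 y + 1\right)} - \frac{3}{10 \left(2 y - 3\right)} + \frac{2}{5 \left(y + 1\right)}.
Check: d/dy[- \frac{3 \log{\left(y - \frac{3}{2} \right)}}{20} - \frac{\log{\left(y + \frac{1}{2} \right)}}{4} + \frac{2 \log{\left(y + 1 \right)}}{5}] = - \frac{2 y}{4 y^{3} - 7 y - 3}, which equals f(y).

An antiderivative is F(y) = - \frac{3 \log{\left(y - \frac{3}{2} \right)}}{20} - \frac{\log{\left(y + \frac{1}{2} \right)}}{4} + \frac{2 \log{\left(y + 1 \right)}}{5}.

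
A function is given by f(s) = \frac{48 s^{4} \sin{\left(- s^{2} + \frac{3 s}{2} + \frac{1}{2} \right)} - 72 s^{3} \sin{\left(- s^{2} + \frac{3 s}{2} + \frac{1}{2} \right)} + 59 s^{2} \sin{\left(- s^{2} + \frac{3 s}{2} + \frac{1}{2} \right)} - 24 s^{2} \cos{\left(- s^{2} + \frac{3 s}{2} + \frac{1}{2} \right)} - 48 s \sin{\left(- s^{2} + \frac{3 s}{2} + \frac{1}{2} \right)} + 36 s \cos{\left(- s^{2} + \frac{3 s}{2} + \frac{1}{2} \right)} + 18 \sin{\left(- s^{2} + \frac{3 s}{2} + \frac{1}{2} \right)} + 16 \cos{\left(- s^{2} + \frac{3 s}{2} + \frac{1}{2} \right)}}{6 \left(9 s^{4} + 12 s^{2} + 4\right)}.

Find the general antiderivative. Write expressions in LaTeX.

An antiderivative F(s) passes only if d/ds[F] lands on f(s) exactly.
Check: d/ds[\frac{\left(4 s - 3\right) \cos{\left(- s^{2} + \frac{3 s}{2} + \frac{1}{2} \right)}}{3 \left(3 s^{2} + 2\right)}] = \frac{48 s^{4} \sin{\left(- s^{2} + \frac{3 s}{2} + \frac{1}{2} \right)} - 72 s^{3} \sin{\left(- s^{2} + \frac{3 s}{2} + \frac{1}{2} \right)} + 59 s^{2} \sin{\left(- s^{2} + \frac{3 s}{2} + \frac{1}{2} \right)} - 24 s^{2} \cos{\left(- s^{2} + \frac{3 s}{2} + \frac{1}{2} \right)} - 48 s \sin{\left(- s^{2} + \frac{3 s}{2} + \frac{1}{2} \right)} + 36 s \cos{\left(- s^{2} + \frac{3 s}{2} + \frac{1}{2} \right)} + 18 \sin{\left(- s^{2} + \frac{3 s}{2} + \frac{1}{2} \right)} + 16 \cos{\left(- s^{2} + \frac{3 s}{2} + \frac{1}{2} \right)}}{54 s^{4} + 72 s^{2} + 24}, which equals f(s).

F(s) = \frac{\left(4 s - 3\right) \cos{\left(- s^{2} + \frac{3 s}{2} + \frac{1}{2} \right)}}{3 \left(3 s^{2} + 2\right)} + C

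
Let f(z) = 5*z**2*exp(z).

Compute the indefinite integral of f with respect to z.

F(z) = 5*(z**2 - 2*z + 2)*exp(z) + C

Recognize the product-rule pattern: f = u'v + uv' with u = 5*z**2 - 10*z + 10, v = exp(z), so integration by parts undoes it.
Check: d/dz[5*(z**2 - 2*z + 2)*exp(z)] = 5*z**2*exp(z) = f(z).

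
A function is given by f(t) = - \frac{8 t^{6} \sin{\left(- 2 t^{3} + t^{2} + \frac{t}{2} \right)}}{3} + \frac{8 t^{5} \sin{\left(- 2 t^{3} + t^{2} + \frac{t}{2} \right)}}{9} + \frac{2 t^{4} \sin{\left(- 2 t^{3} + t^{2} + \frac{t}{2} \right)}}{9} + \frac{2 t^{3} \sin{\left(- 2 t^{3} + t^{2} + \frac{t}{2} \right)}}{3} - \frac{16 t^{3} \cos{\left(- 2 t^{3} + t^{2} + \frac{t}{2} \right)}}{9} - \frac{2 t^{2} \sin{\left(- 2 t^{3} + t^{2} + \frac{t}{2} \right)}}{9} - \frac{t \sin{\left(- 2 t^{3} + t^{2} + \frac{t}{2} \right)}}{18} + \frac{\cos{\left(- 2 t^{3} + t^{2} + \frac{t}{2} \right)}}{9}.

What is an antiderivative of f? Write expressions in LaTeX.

An antiderivative is F(t) = - \frac{\left(\frac{4 t^{4}}{3} - \frac{t}{3}\right) \cos{\left(- 2 t^{3} + t^{2} + \frac{t}{2} \right)}}{3}.

Recognize the product-rule pattern: f = u'v + uv' with u = - \frac{4 t^{4}}{9} + \frac{t}{9}, v = \cos{\left(- 2 t^{3} + t^{2} + \frac{t}{2} \right)}, so integration by parts undoes it.
Check: d/dt[- \frac{\left(\frac{4 t^{4}}{3} - \frac{t}{3}\right) \cos{\left(- 2 t^{3} + t^{2} + \frac{t}{2} \right)}}{3}] = - \frac{8 t^{6} \sin{\left(- 2 t^{3} + t^{2} + \frac{t}{2} \right)}}{3} + \frac{8 t^{5} \sin{\left(- 2 t^{3} + t^{2} + \frac{t}{2} \right)}}{9} + \frac{2 t^{4} \sin{\left(- 2 t^{3} + t^{2} + \frac{t}{2} \right)}}{9} + \frac{2 t^{3} \sin{\left(- 2 t^{3} + t^{2} + \frac{t}{2} \right)}}{3} - \frac{16 t^{3} \cos{\left(- 2 t^{3} + t^{2} + \frac{t}{2} \right)}}{9} - \frac{2 t^{2} \sin{\left(- 2 t^{3} + t^{2} + \frac{t}{2} \right)}}{9} - \frac{t \sin{\left(- 2 t^{3} + t^{2} + \frac{t}{2} \right)}}{18} + \frac{\cos{\left(- 2 t^{3} + t^{2} + \frac{t}{2} \right)}}{9} = f(t).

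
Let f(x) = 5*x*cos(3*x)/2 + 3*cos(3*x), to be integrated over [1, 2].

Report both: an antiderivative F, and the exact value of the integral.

Integrate term by term and add the pieces.
F(x) = (15*x*sin(3*x) + 18*sin(3*x) + 5*cos(3*x))/18 is an antiderivative of f.
Check: d/dx[(15*x*sin(3*x) + 18*sin(3*x) + 5*cos(3*x))/18] = 5*x*cos(3*x)/2 + 3*cos(3*x) = f(x).
F(2) = 8*sin(6)/3 + 5*cos(6)/18; F(1) = 5*cos(3)/18 + 11*sin(3)/6.
Integral = F(2) - F(1) = 8*sin(6)/3 - 11*sin(3)/6 + 5*cos(6)/18 - 5*cos(3)/18.

Antiderivative: F(x) = (15*x*sin(3*x) + 18*sin(3*x) + 5*cos(3*x))/18; value = 8*sin(6)/3 - 11*sin(3)/6 + 5*cos(6)/18 - 5*cos(3)/18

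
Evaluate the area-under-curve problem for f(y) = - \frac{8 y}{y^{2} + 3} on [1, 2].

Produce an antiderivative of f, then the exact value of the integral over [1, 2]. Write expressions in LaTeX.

Antiderivative: F(y) = - 4 \log{\left(y^{2} + 3 \right)}; value = - 4 \log{\left(14 \right)} + 4 \log{\left(8 \right)}

f matches the chain-rule pattern g'(h)*h' with inner function h(y) = 2 y^{2} + 6; substituting u = h(y) collapses the integral.
F(y) = - 4 \log{\left(y^{2} + 3 \right)} is an antiderivative of f.
Check: d/dy[- 4 \log{\left(y^{2} + 3 \right)}] = - \frac{8 y}{y^{2} + 3} = f(y).
F(2) = - 4 \log{\left(7 \right)}; F(1) = - 4 \log{\left(4 \right)}.
Integral = F(2) - F(1) = - 4 \log{\left(14 \right)} + 4 \log{\left(8 \right)}.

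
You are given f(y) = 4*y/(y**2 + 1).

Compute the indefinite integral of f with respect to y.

The substitution u = y**4 + 2*y**2 + 1 works: f is exactly (dF/du)*(du/dy) for that inner function.
Check: d/dy[log(y**4 + 2*y**2 + 1)] = 4*y/(y**2 + 1) = f(y).

F(y) = log(y**4 + 2*y**2 + 1) + C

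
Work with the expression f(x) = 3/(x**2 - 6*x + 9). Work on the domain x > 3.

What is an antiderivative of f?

An antiderivative is F(x) = -3/(x - 3).

Any candidate F(x) must reproduce f(x) exactly when differentiated.
Check: d/dx[-3/(x - 3)] = 3/(x**2 - 6*x + 9) = f(x).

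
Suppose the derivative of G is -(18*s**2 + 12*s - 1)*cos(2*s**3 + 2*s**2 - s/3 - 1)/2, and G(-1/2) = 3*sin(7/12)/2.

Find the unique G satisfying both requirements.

The substitution u = 2*s**3 + 2*s**2 - s/3 - 1 works: G'(s) is exactly (dG/du)*(du/ds) for that inner function.
A general antiderivative is -3*sin(2*s**3 + 2*s**2 - s/3 - 1)/2 + C.
The condition gives C = 3*sin(7/12)/2 - (3*sin(7/12)/2) = 0.
So G(s) = -3*sin(2*s**3 + 2*s**2 - s/3 - 1)/2.
Check: d/ds[-3*sin(2*s**3 + 2*s**2 - s/3 - 1)/2] = -9*s**2*cos(2*s**3 + 2*s**2 - s/3 - 1) - 6*s*cos(2*s**3 + 2*s**2 - s/3 - 1) + cos(2*s**3 + 2*s**2 - s/3 - 1)/2, which equals G'(s).

G(s) = -3*sin(2*s**3 + 2*s**2 - s/3 - 1)/2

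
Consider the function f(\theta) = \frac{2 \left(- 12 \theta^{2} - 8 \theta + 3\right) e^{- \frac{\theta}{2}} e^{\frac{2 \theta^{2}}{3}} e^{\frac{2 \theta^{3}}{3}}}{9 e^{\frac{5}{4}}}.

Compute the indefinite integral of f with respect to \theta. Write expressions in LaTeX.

F(\theta) = - \frac{4 e^{- \frac{2 \theta^{2}}{3} - \theta} e^{\frac{2 \theta^{3}}{3} + \frac{4 \theta^{2}}{3} + \frac{\theta}{2} - \frac{5}{4}}}{3} + C

f has the shape u'v + uv' for u = - \frac{4 e^{- \frac{2 \theta^{2}}{3} - \theta}}{3} and v = e^{\frac{2 \theta^{3}}{3} + \frac{4 \theta^{2}}{3} + \frac{\theta}{2} - \frac{5}{4}} — it is the derivative of the product u*v.
Check: d/d\theta[- \frac{4 e^{- \frac{2 \theta^{2}}{3} - \theta} e^{\frac{2 \theta^{3}}{3} + \frac{4 \theta^{2}}{3} + \frac{\theta}{2} - \frac{5}{4}}}{3}] = \frac{\left(- \frac{24 \theta^{2} e^{\frac{\theta}{2}} e^{\frac{2 \theta^{2}}{3}} e^{\frac{2 \theta^{3}}{3}}}{e^{\frac{5}{4}}} - \frac{16 \theta e^{\frac{\theta}{2}} e^{\frac{2 \theta^{2}}{3}} e^{\frac{2 \theta^{3}}{3}}}{e^{\frac{5}{4}}} + \frac{6 e^{\frac{\theta}{2}} e^{\frac{2 \theta^{2}}{3}} e^{\frac{2 \theta^{3}}{3}}}{e^{\frac{5}{4}}}\right) e^{- \theta}}{9}, which equals f(\theta).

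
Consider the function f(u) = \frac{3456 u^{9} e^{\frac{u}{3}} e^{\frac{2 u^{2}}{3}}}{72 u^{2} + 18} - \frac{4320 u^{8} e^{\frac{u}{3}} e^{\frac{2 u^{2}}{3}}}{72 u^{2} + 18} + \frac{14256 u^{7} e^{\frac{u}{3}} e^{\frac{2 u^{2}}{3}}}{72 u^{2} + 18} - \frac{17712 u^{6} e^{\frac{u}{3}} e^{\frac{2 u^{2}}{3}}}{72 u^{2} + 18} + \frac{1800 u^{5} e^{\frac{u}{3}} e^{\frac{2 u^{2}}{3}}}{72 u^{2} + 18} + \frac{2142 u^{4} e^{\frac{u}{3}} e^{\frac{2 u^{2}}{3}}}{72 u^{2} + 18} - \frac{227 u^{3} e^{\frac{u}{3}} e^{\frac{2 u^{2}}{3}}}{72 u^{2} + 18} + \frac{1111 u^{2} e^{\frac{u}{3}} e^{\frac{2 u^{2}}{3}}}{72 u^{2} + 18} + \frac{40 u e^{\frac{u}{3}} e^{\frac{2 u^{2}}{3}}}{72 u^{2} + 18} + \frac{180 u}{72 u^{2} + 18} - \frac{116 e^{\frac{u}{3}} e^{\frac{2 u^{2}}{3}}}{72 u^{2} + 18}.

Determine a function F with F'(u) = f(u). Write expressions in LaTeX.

An antiderivative is F(u) = 36 u^{6} e^{\frac{u}{3}} e^{\frac{2 u^{2}}{3}} - 54 u^{5} e^{\frac{u}{3}} e^{\frac{2 u^{2}}{3}} - 9 u^{4} e^{\frac{u}{3}} e^{\frac{2 u^{2}}{3}} + \frac{63 u^{3} e^{\frac{u}{3}} e^{\frac{2 u^{2}}{3}}}{2} + 3 u^{2} e^{\frac{u}{3}} e^{\frac{2 u^{2}}{3}} - 6 u e^{\frac{u}{3}} e^{\frac{2 u^{2}}{3}} - \frac{4 e^{\frac{u}{3}} e^{\frac{2 u^{2}}{3}}}{3} + \frac{5 \log{\left(2 u^{2} + \frac{1}{2} \right)}}{4}.

Integrate term by term and add the pieces.
Check: d/du[36 u^{6} e^{\frac{u}{3}} e^{\frac{2 u^{2}}{3}} - 54 u^{5} e^{\frac{u}{3}} e^{\frac{2 u^{2}}{3}} - 9 u^{4} e^{\frac{u}{3}} e^{\frac{2 u^{2}}{3}} + \frac{63 u^{3} e^{\frac{u}{3}} e^{\frac{2 u^{2}}{3}}}{2} + 3 u^{2} e^{\frac{u}{3}} e^{\frac{2 u^{2}}{3}} - 6 u e^{\frac{u}{3}} e^{\frac{2 u^{2}}{3}} - \frac{4 e^{\frac{u}{3}} e^{\frac{2 u^{2}}{3}}}{3} + \frac{5 \log{\left(2 u^{2} + \frac{1}{2} \right)}}{4}] = \frac{3456 u^{9} e^{\frac{u}{3}} e^{\frac{2 u^{2}}{3}} - 4320 u^{8} e^{\frac{u}{3}} e^{\frac{2 u^{2}}{3}} + 14256 u^{7} e^{\frac{u}{3}} e^{\frac{2 u^{2}}{3}} - 17712 u^{6} e^{\frac{u}{3}} e^{\frac{2 u^{2}}{3}} + 1800 u^{5} e^{\frac{u}{3}} e^{\frac{2 u^{2}}{3}} + 2142 u^{4} e^{\frac{u}{3}} e^{\frac{2 u^{2}}{3}} - 227 u^{3} e^{\frac{u}{3}} e^{\frac{2 u^{2}}{3}} + 1111 u^{2} e^{\frac{u}{3}} e^{\frac{2 u^{2}}{3}} + 40 u e^{\frac{u}{3}} e^{\frac{2 u^{2}}{3}} + 180 u - 116 e^{\frac{u}{3}} e^{\frac{2 u^{2}}{3}}}{72 u^{2} + 18}, which equals f(u).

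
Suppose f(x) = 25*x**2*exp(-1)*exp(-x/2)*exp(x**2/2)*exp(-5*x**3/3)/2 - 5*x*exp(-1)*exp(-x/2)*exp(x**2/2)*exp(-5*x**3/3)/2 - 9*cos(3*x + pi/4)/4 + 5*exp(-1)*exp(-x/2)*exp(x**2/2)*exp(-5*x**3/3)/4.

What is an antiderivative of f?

Integrate term by term and add the pieces.
Check: d/dx[-(3*sin(3*x + pi/4) + 10*exp(-1)*exp(-x/2)*exp(x**2/2)*exp(-5*x**3/3))/4] = (50*x**2*exp(x**2/2) - 10*x*exp(x**2/2) - 9*exp(1)*exp(x/2)*exp(5*x**3/3)*cos(3*x + pi/4) + 5*exp(x**2/2))*exp(-1)*exp(-x/2)*exp(-5*x**3/3)/4, which equals f(x).

An antiderivative is F(x) = -(3*sin(3*x + pi/4) + 10*exp(-1)*exp(-x/2)*exp(x**2/2)*exp(-5*x**3/3))/4.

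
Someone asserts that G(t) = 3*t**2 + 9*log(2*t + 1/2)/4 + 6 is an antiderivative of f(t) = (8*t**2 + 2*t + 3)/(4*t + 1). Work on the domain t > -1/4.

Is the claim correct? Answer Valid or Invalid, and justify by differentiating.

Invalid: d/dt[G] - f = (16*t**2 + 4*t + 6)/(4*t + 1), which is not 0.

d/dt[G] = (24*t**2 + 6*t + 9)/(4*t + 1)
d/dt[G] - f(t) = (16*t**2 + 4*t + 6)/(4*t + 1) != 0.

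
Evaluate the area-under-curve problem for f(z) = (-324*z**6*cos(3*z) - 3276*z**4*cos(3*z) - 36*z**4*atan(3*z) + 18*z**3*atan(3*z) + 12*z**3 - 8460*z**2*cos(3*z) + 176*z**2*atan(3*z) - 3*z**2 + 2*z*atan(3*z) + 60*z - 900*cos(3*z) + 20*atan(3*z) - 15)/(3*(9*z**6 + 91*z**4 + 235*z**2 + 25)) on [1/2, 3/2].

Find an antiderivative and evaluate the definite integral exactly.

Antiderivative: F(z) = -4*(1/4 - z)*atan(3*z)/(3*(z**2 + 5)) - 4*sin(3*z); value = -4*atan(3/2)/63 + 20*atan(9/2)/87 - 4*sin(9/2) + 4*sin(3/2)

Differentiate the proposed F(z) back; it has to land on f(z) exactly.
F(z) = -4*(1/4 - z)*atan(3*z)/(3*(z**2 + 5)) - 4*sin(3*z) is an antiderivative of f.
Check: d/dz[-4*(1/4 - z)*atan(3*z)/(3*(z**2 + 5)) - 4*sin(3*z)] = (-324*z**6*cos(3*z) - 3276*z**4*cos(3*z) - 36*z**4*atan(3*z) + 18*z**3*atan(3*z) + 12*z**3 - 8460*z**2*cos(3*z) + 176*z**2*atan(3*z) - 3*z**2 + 2*z*atan(3*z) + 60*z - 900*cos(3*z) + 20*atan(3*z) - 15)/(27*z**6 + 273*z**4 + 705*z**2 + 75), which equals f(z).
F(3/2) = 20*atan(9/2)/87 - 4*sin(9/2); F(1/2) = -4*sin(3/2) + 4*atan(3/2)/63.
Integral = F(3/2) - F(1/2) = -4*atan(3/2)/63 + 20*atan(9/2)/87 - 4*sin(9/2) + 4*sin(3/2).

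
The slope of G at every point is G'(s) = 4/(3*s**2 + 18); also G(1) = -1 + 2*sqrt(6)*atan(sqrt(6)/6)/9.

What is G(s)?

Recover the given G'(s) by differentiating a candidate G(s); any mismatch rules it out.
A general antiderivative is 2*sqrt(6)*atan(sqrt(6)*s/6)/9 + C.
The condition gives C = -1 + 2*sqrt(6)*atan(sqrt(6)/6)/9 - (2*sqrt(6)*atan(sqrt(6)/6)/9) = -1.
So G(s) = 2*sqrt(6)*atan(sqrt(6)*s/6)/9 - 1.
Check: d/ds[2*sqrt(6)*atan(sqrt(6)*s/6)/9 - 1] = 4/(3*s**2 + 18) = G'(s).

G(s) = 2*sqrt(6)*atan(sqrt(6)*s/6)/9 - 1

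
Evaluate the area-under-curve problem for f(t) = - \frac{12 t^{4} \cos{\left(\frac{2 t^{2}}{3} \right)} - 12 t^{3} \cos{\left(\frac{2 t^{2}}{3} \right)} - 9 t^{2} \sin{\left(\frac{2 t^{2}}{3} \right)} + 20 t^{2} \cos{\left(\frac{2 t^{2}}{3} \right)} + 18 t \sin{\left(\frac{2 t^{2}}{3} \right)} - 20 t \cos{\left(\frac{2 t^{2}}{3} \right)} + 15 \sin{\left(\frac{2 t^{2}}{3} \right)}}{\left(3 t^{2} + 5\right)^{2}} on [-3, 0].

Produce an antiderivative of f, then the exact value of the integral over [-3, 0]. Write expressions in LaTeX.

Antiderivative: F(t) = \frac{- 3 t \sin{\left(\frac{2 t^{2}}{3} \right)} + 3 \sin{\left(\frac{2 t^{2}}{3} \right)}}{3 t^{2} + 5}; value = - \frac{3 \sin{\left(6 \right)}}{8}

An antiderivative F(t) passes only if d/dt[F] lands on f(t) exactly.
F(t) = \frac{- 3 t \sin{\left(\frac{2 t^{2}}{3} \right)} + 3 \sin{\left(\frac{2 t^{2}}{3} \right)}}{3 t^{2} + 5} is an antiderivative of f.
Check: d/dt[\frac{- 3 t \sin{\left(\frac{2 t^{2}}{3} \right)} + 3 \sin{\left(\frac{2 t^{2}}{3} \right)}}{3 t^{2} + 5}] = \frac{- 12 t^{4} \cos{\left(\frac{2 t^{2}}{3} \right)} + 12 t^{3} \cos{\left(\frac{2 t^{2}}{3} \right)} + 9 t^{2} \sin{\left(\frac{2 t^{2}}{3} \right)} - 20 t^{2} \cos{\left(\frac{2 t^{2}}{3} \right)} - 18 t \sin{\left(\frac{2 t^{2}}{3} \right)} + 20 t \cos{\left(\frac{2 t^{2}}{3} \right)} - 15 \sin{\left(\frac{2 t^{2}}{3} \right)}}{9 t^{4} + 30 t^{2} + 25}, which equals f(t).
F(0) = 0; F(-3) = \frac{3 \sin{\left(6 \right)}}{8}.
Integral = F(0) - F(-3) = - \frac{3 \sin{\left(6 \right)}}{8}.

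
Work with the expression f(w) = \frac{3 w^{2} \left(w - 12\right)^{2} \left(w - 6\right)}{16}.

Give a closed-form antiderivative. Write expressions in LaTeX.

The substitution u = \frac{w^{2}}{4} - 3 w works: f is exactly (dF/du)*(du/dw) for that inner function.
Check: d/dw[2 \left(\frac{w^{2}}{4} - 3 w\right)^{3}] = \frac{3 w^{5}}{16} - \frac{45 w^{4}}{8} + 54 w^{3} - 162 w^{2}, which equals f(w).

An antiderivative is F(w) = 2 \left(\frac{w^{2}}{4} - 3 w\right)^{3}.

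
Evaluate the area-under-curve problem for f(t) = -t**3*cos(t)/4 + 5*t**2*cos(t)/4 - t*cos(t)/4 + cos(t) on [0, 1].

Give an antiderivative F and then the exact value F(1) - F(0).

Integrate term by term and add the pieces.
F(t) = -(t**3*sin(t) - 5*t**2*sin(t) + 3*t**2*cos(t) - 5*t*sin(t) - 10*t*cos(t) + 6*sin(t) - 5*cos(t))/4 is an antiderivative of f.
Check: d/dt[-(t**3*sin(t) - 5*t**2*sin(t) + 3*t**2*cos(t) - 5*t*sin(t) - 10*t*cos(t) + 6*sin(t) - 5*cos(t))/4] = -t**3*cos(t)/4 + 5*t**2*cos(t)/4 - t*cos(t)/4 + cos(t) = f(t).
F(1) = 3*sin(1)/4 + 3*cos(1); F(0) = 5/4.
Integral = F(1) - F(0) = -5/4 + 3*sin(1)/4 + 3*cos(1).

Antiderivative: F(t) = -(t**3*sin(t) - 5*t**2*sin(t) + 3*t**2*cos(t) - 5*t*sin(t) - 10*t*cos(t) + 6*sin(t) - 5*cos(t))/4; value = -5/4 + 3*sin(1)/4 + 3*cos(1)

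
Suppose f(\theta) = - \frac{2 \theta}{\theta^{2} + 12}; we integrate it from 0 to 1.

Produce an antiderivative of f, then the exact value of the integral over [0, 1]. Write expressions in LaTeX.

Antiderivative: F(\theta) = - \log{\left(\frac{\theta^{2}}{2} + 6 \right)}; value = - \log{\left(\frac{13}{2} \right)} + \log{\left(6 \right)}

The substitution u = \frac{\theta^{2}}{2} + 6 works: f is exactly (dF/du)*(du/d\theta) for that inner function.
F(\theta) = - \log{\left(\frac{\theta^{2}}{2} + 6 \right)} is an antiderivative of f.
Check: d/d\theta[- \log{\left(\frac{\theta^{2}}{2} + 6 \right)}] = - \frac{2 \theta}{\theta^{2} + 12} = f(\theta).
F(1) = - \log{\left(\frac{13}{2} \right)}; F(0) = - \log{\left(6 \right)}.
Integral = F(1) - F(0) = - \log{\left(\frac{13}{2} \right)} + \log{\left(6 \right)}.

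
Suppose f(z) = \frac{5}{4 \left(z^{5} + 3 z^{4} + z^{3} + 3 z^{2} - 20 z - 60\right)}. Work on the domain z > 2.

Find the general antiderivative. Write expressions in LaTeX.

Factor the denominator (4 \left(z - 2\right) \left(z + 2\right) \left(z + 3\right) \left(z^{2} + 5\right)) and decompose: f = \frac{5 \left(z - 3\right)}{504 \left(z^{2} + 5\right)} + \frac{1}{56 \left(z + 3\right)} - \frac{5}{144 \left(z + 2\right)} + \frac{1}{144 \left(z - 2\right)}; each piece integrates to a log, atan, or power term.
Check: d/dz[\frac{\log{\left(z - 2 \right)}}{144} - \frac{5 \log{\left(z + 2 \right)}}{144} + \frac{\log{\left(z + 3 \right)}}{56} + \frac{5 \log{\left(z^{2} + 5 \right)}}{1008} - \frac{\sqrt{5} \operatorname{atan}{\left(\frac{\sqrt{5} z}{5} \right)}}{168}] = \frac{5}{4 z^{5} + 12 z^{4} + 4 z^{3} + 12 z^{2} - 80 z - 240}, which equals f(z).

F(z) = \frac{\log{\left(z - 2 \right)}}{144} - \frac{5 \log{\left(z + 2 \right)}}{144} + \frac{\log{\left(z + 3 \right)}}{56} + \frac{5 \log{\left(z^{2} + 5 \right)}}{1008} - \frac{\sqrt{5} \operatorname{atan}{\left(\frac{\sqrt{5} z}{5} \right)}}{168} + C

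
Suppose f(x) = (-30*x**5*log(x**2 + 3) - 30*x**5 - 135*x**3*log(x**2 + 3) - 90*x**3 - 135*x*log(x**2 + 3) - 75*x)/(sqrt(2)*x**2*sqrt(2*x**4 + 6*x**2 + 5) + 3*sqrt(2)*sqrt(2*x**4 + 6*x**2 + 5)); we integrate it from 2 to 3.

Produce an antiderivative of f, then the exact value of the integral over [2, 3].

f has the shape u'v + uv' for u = -15*sqrt(x**4 + 3*x**2 + 5/2)/2 and v = log(x**2 + 3) — it is the derivative of the product u*v.
F(x) = -15*sqrt(x**4 + 3*x**2 + 5/2)*log(x**2 + 3)/2 is an antiderivative of f.
Check: d/dx[-15*sqrt(x**4 + 3*x**2 + 5/2)*log(x**2 + 3)/2] = (-30*x**5*log(x**2 + 3) - 30*x**5 - 135*x**3*log(x**2 + 3) - 90*x**3 - 135*x*log(x**2 + 3) - 75*x)/(sqrt(2)*x**2*sqrt(2*x**4 + 6*x**2 + 5) + 3*sqrt(2)*sqrt(2*x**4 + 6*x**2 + 5)) = f(x).
F(3) = -15*sqrt(442)*log(12)/4; F(2) = -15*sqrt(122)*log(7)/4.
Integral = F(3) - F(2) = -15*sqrt(442)*log(12)/4 + 15*sqrt(122)*log(7)/4.

Antiderivative: F(x) = -15*sqrt(x**4 + 3*x**2 + 5/2)*log(x**2 + 3)/2; value = -15*sqrt(442)*log(12)/4 + 15*sqrt(122)*log(7)/4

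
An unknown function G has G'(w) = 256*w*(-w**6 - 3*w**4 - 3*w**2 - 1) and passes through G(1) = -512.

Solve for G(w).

G(w) = -2*(-2*w**2 - 2)**4

The substitution u = -2*w**2 - 2 works: G'(w) is exactly (dG/du)*(du/dw) for that inner function.
A general antiderivative is -2*(-2*w**2 - 2)**4 + C.
The condition gives C = -512 - (-512) = 0.
So G(w) = -2*(-2*w**2 - 2)**4.
Check: d/dw[-2*(-2*w**2 - 2)**4] = -256*w**7 - 768*w**5 - 768*w**3 - 256*w, which equals G'(w).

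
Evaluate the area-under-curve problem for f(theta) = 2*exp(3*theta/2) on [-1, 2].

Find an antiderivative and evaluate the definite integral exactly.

Differentiate the proposed F(theta) back; it has to land on f(theta) exactly.
F(theta) = 4*exp(3*theta/2)/3 is an antiderivative of f.
Check: d/dtheta[4*exp(3*theta/2)/3] = 2*exp(3*theta/2) = f(theta).
F(2) = 4*exp(3)/3; F(-1) = 4*exp(-3/2)/3.
Integral = F(2) - F(-1) = -4*exp(-3/2)/3 + 4*exp(3)/3.

Antiderivative: F(theta) = 4*exp(3*theta/2)/3; value = -4*exp(-3/2)/3 + 4*exp(3)/3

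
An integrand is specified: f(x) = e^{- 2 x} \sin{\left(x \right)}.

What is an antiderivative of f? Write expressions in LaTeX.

Differentiate the proposed F(x) back; it has to land on f(x) exactly.
Check: d/dx[- \frac{2 e^{- 2 x} \sin{\left(x \right)}}{5} - \frac{e^{- 2 x} \cos{\left(x \right)}}{5}] = e^{- 2 x} \sin{\left(x \right)} = f(x).

An antiderivative is F(x) = - \frac{2 e^{- 2 x} \sin{\left(x \right)}}{5} - \frac{e^{- 2 x} \cos{\left(x \right)}}{5}.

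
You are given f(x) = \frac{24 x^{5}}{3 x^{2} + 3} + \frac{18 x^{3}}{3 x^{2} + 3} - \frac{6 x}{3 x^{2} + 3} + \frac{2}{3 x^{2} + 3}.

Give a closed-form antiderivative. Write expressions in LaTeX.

An antiderivative is F(x) = 2 x^{4} - x^{2} + \frac{2 \operatorname{atan}{\left(x \right)}}{3}.

Integrate term by term and add the pieces.
Check: d/dx[2 x^{4} - x^{2} + \frac{2 \operatorname{atan}{\left(x \right)}}{3}] = \frac{24 x^{5} + 18 x^{3} - 6 x + 2}{3 x^{2} + 3}, which equals f(x).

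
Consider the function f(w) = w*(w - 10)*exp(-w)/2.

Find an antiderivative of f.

Recognize the product-rule pattern: f = u'v + uv' with u = -w**2/2 + 4*w + 4, v = exp(-w), so integration by parts undoes it.
Check: d/dw[(-w**2 + 8*w + 8)*exp(-w)/2] = (w**2 - 10*w)*exp(-w)/2, which equals f(w).

An antiderivative is F(w) = (-w**2 + 8*w + 8)*exp(-w)/2.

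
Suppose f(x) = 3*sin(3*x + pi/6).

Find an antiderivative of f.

An antiderivative is F(x) = -cos(3*x + pi/6).

An antiderivative F(x) passes only if d/dx[F] lands on f(x) exactly.
Check: d/dx[-cos(3*x + pi/6)] = 3*sin(3*x + pi/6) = f(x).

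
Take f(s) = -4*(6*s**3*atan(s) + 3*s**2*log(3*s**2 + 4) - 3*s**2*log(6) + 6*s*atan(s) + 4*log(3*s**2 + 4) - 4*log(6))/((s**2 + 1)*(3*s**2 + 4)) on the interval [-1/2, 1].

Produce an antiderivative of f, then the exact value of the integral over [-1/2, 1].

Antiderivative: F(s) = -4*log(s**2/2 + 2/3)*atan(s); value = -pi*log(7/6) - 4*log(19/24)*atan(1/2)

f has the shape u'v + uv' for u = -4*atan(s) and v = log(s**2/2 + 2/3) — it is the derivative of the product u*v.
F(s) = -4*log(s**2/2 + 2/3)*atan(s) is an antiderivative of f.
Check: d/ds[-4*log(s**2/2 + 2/3)*atan(s)] = (-24*s**3*atan(s) - 12*s**2*log(3*s**2 + 4) + 12*s**2*log(6) - 24*s*atan(s) - 16*log(3*s**2 + 4) + 16*log(6))/(3*s**4 + 7*s**2 + 4), which equals f(s).
F(1) = -pi*log(7/6); F(-1/2) = 4*log(19/24)*atan(1/2).
Integral = F(1) - F(-1/2) = -pi*log(7/6) - 4*log(19/24)*atan(1/2).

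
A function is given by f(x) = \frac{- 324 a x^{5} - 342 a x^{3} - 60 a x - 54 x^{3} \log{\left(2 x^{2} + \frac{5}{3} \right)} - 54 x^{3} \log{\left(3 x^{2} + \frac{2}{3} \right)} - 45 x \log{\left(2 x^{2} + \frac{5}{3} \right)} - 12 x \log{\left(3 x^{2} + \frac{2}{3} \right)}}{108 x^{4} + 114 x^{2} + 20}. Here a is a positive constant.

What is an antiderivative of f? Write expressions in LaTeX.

An antiderivative is F(x) = - \frac{3 a x^{2}}{2} - \frac{\log{\left(2 x^{2} + \frac{5}{3} \right)} \log{\left(3 x^{2} + \frac{2}{3} \right)}}{4}.

Since d/dx undoes antidifferentiation here, F'(x) = f(x) is required of F(x).
Check: d/dx[- \frac{3 a x^{2}}{2} - \frac{\log{\left(2 x^{2} + \frac{5}{3} \right)} \log{\left(3 x^{2} + \frac{2}{3} \right)}}{4}] = \frac{- 324 a x^{5} - 342 a x^{3} - 60 a x - 54 x^{3} \log{\left(2 x^{2} + \frac{5}{3} \right)} - 54 x^{3} \log{\left(3 x^{2} + \frac{2}{3} \right)} - 45 x \log{\left(2 x^{2} + \frac{5}{3} \right)} - 12 x \log{\left(3 x^{2} + \frac{2}{3} \right)}}{108 x^{4} + 114 x^{2} + 20} = f(x).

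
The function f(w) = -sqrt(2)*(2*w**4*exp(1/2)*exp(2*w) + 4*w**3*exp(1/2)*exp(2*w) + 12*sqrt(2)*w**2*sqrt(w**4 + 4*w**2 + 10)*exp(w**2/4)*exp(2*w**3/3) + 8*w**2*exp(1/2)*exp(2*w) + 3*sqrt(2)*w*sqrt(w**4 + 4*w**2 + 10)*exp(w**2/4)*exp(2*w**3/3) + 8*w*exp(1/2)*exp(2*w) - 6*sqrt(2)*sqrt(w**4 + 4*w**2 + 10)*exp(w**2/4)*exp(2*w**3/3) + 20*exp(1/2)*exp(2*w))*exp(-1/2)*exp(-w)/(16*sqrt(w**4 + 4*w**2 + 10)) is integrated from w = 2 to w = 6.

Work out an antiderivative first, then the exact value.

Since d/dw undoes antidifferentiation here, F'(w) = f(w) is required of F(w).
F(w) = -(sqrt(2)*sqrt(w**4 + 4*w**2 + 10)*exp(w) + 6*exp(-1/2)*exp(-w)*exp(w**2/4)*exp(2*w**3/3))/8 is an antiderivative of f.
Check: d/dw[-(sqrt(2)*sqrt(w**4 + 4*w**2 + 10)*exp(w) + 6*exp(-1/2)*exp(-w)*exp(w**2/4)*exp(2*w**3/3))/8] = (-sqrt(2)*w**4*exp(1/2)*exp(2*w) - 2*sqrt(2)*w**3*exp(1/2)*exp(2*w) - 12*w**2*sqrt(w**4 + 4*w**2 + 10)*exp(w**2/4)*exp(2*w**3/3) - 4*sqrt(2)*w**2*exp(1/2)*exp(2*w) - 3*w*sqrt(w**4 + 4*w**2 + 10)*exp(w**2/4)*exp(2*w**3/3) - 4*sqrt(2)*w*exp(1/2)*exp(2*w) + 6*sqrt(w**4 + 4*w**2 + 10)*exp(w**2/4)*exp(2*w**3/3) - 10*sqrt(2)*exp(1/2)*exp(2*w))*exp(-1/2)*exp(-w)/(8*sqrt(w**4 + 4*w**2 + 10)), which equals f(w).
F(6) = -3*exp(293/2)/4 - 5*sqrt(29)*exp(6)/4; F(2) = -3*exp(23/6)/4 - sqrt(21)*exp(2)/4.
Integral = F(6) - F(2) = -3*exp(293/2)/4 - 5*sqrt(29)*exp(6)/4 + sqrt(21)*exp(2)/4 + 3*exp(23/6)/4.

Antiderivative: F(w) = -(sqrt(2)*sqrt(w**4 + 4*w**2 + 10)*exp(w) + 6*exp(-1/2)*exp(-w)*exp(w**2/4)*exp(2*w**3/3))/8; value = -3*exp(293/2)/4 - 5*sqrt(29)*exp(6)/4 + sqrt(21)*exp(2)/4 + 3*exp(23/6)/4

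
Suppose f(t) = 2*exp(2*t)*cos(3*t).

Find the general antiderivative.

Check any antiderivative F(t) by computing F'(t) and comparing it with f(t).
Check: d/dt[2*(3*sin(3*t) + 2*cos(3*t))*exp(2*t)/13] = 2*exp(2*t)*cos(3*t) = f(t).

F(t) = 2*(3*sin(3*t) + 2*cos(3*t))*exp(2*t)/13 + C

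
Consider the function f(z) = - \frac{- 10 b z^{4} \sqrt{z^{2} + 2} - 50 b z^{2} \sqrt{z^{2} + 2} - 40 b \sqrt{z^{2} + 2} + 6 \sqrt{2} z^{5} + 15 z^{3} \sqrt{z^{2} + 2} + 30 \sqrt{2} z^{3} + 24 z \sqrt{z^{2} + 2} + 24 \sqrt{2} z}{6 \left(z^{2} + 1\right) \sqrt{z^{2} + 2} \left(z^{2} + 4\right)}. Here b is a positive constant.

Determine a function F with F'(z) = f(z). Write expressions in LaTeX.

An antiderivative is F(z) = \frac{20 b z - 12 \sqrt{2} \sqrt{z^{2} + 2} - 12 \log{\left(\frac{z^{2}}{2} + 2 \right)} - 3 \log{\left(3 z^{2} + 3 \right)}}{12}.

For F(z) to be correct the identity F'(z) - f(z) = 0 must hold.
Check: d/dz[\frac{20 b z - 12 \sqrt{2} \sqrt{z^{2} + 2} - 12 \log{\left(\frac{z^{2}}{2} + 2 \right)} - 3 \log{\left(3 z^{2} + 3 \right)}}{12}] = \frac{10 b z^{4} \sqrt{z^{2} + 2} + 50 b z^{2} \sqrt{z^{2} + 2} + 40 b \sqrt{z^{2} + 2} - 6 \sqrt{2} z^{5} - 15 z^{3} \sqrt{z^{2} + 2} - 30 \sqrt{2} z^{3} - 24 z \sqrt{z^{2} + 2} - 24 \sqrt{2} z}{6 z^{4} \sqrt{z^{2} + 2} + 30 z^{2} \sqrt{z^{2} + 2} + 24 \sqrt{z^{2} + 2}}, which equals f(z).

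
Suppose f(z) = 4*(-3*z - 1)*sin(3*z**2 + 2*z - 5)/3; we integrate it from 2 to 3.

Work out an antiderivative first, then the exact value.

Antiderivative: F(z) = 2*cos(3*z**2 + 2*z - 5)/3; value = 2*cos(28)/3 - 2*cos(11)/3

f matches the chain-rule pattern g'(h)*h' with inner function h(z) = 3*z**2 + 2*z - 5; substituting u = h(z) collapses the integral.
F(z) = 2*cos(3*z**2 + 2*z - 5)/3 is an antiderivative of f.
Check: d/dz[2*cos(3*z**2 + 2*z - 5)/3] = -4*z*sin(3*z**2 + 2*z - 5) - 4*sin(3*z**2 + 2*z - 5)/3, which equals f(z).
F(3) = 2*cos(28)/3; F(2) = 2*cos(11)/3.
Integral = F(3) - F(2) = 2*cos(28)/3 - 2*cos(11)/3.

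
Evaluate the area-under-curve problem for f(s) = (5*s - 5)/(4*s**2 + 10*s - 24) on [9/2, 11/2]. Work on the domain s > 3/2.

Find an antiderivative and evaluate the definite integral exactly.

Factor the denominator (2*(s + 4)*(2*s - 3)) and decompose: f = 5/(22*(2*s - 3)) + 25/(22*(s + 4)); each piece integrates to a log, atan, or power term.
F(s) = 5*log(s - 3/2)/44 + 25*log(s + 4)/22 is an antiderivative of f.
Check: d/ds[5*log(s - 3/2)/44 + 25*log(s + 4)/22] = (5*s - 5)/(4*s**2 + 10*s - 24) = f(s).
F(11/2) = 5*log(4)/44 + 25*log(19/2)/22; F(9/2) = 5*log(3)/44 + 25*log(17/2)/22.
Integral = F(11/2) - F(9/2) = -25*log(17/2)/22 - 5*log(3)/44 + 5*log(4)/44 + 25*log(19/2)/22.

Antiderivative: F(s) = 5*log(s - 3/2)/44 + 25*log(s + 4)/22; value = -25*log(17/2)/22 - 5*log(3)/44 + 5*log(4)/44 + 25*log(19/2)/22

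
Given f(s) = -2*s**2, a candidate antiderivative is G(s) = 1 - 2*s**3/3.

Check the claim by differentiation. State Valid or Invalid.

Valid. The derivative of G reproduces f.

d/ds[G] = -2*s**2
This equals f(s) exactly, so the claim holds.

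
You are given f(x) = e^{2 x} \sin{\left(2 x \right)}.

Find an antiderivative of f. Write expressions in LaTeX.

An antiderivative is F(x) = - \frac{\left(- \sin{\left(2 x \right)} + \cos{\left(2 x \right)}\right) e^{2 x}}{4}.

Recover f(x) by differentiating a candidate F(x); any mismatch rules it out.
Check: d/dx[- \frac{\left(- \sin{\left(2 x \right)} + \cos{\left(2 x \right)}\right) e^{2 x}}{4}] = e^{2 x} \sin{\left(2 x \right)} = f(x).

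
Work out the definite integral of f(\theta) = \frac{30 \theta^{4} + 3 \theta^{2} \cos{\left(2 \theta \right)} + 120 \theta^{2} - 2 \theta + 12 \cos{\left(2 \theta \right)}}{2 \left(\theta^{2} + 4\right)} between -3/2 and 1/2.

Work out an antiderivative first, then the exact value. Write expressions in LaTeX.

Antiderivative: F(\theta) = - \frac{- 20 \theta^{3} + 2 \log{\left(\frac{\theta^{2}}{2} + 2 \right)} - 3 \sin{\left(2 \theta \right)} - 3}{4}; value = - \frac{\log{\left(\frac{17}{8} \right)}}{2} + \frac{3 \sin{\left(3 \right)}}{4} + \frac{\log{\left(\frac{25}{8} \right)}}{2} + \frac{3 \sin{\left(1 \right)}}{4} + \frac{35}{2}

A candidate is checked by its d/d\theta: the result must match f(\theta).
F(\theta) = - \frac{- 20 \theta^{3} + 2 \log{\left(\frac{\theta^{2}}{2} + 2 \right)} - 3 \sin{\left(2 \theta \right)} - 3}{4} is an antiderivative of f.
Check: d/d\theta[- \frac{- 20 \theta^{3} + 2 \log{\left(\frac{\theta^{2}}{2} + 2 \right)} - 3 \sin{\left(2 \theta \right)} - 3}{4}] = \frac{30 \theta^{4} + 3 \theta^{2} \cos{\left(2 \theta \right)} + 120 \theta^{2} - 2 \theta + 12 \cos{\left(2 \theta \right)}}{2 \theta^{2} + 8}, which equals f(\theta).
F(1/2) = - \frac{\log{\left(\frac{17}{8} \right)}}{2} + \frac{3 \sin{\left(1 \right)}}{4} + \frac{11}{8}; F(-3/2) = - \frac{129}{8} - \frac{\log{\left(\frac{25}{8} \right)}}{2} - \frac{3 \sin{\left(3 \right)}}{4}.
Integral = F(1/2) - F(-3/2) = - \frac{\log{\left(\frac{17}{8} \right)}}{2} + \frac{3 \sin{\left(3 \right)}}{4} + \frac{\log{\left(\frac{25}{8} \right)}}{2} + \frac{3 \sin{\left(1 \right)}}{4} + \frac{35}{2}.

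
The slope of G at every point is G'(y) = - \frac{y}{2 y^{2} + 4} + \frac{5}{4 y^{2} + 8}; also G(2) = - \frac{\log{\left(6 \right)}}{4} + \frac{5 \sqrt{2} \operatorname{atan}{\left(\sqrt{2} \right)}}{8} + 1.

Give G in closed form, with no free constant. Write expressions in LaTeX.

G(y) = \frac{- 2 \log{\left(y^{2} + 2 \right)} + 5 \sqrt{2} \operatorname{atan}{\left(\frac{\sqrt{2} y}{2} \right)} + 8}{8}

The integrand splits into summands that can be handled one at a time.
A general antiderivative is - \frac{\log{\left(y^{2} + 2 \right)}}{4} + \frac{5 \sqrt{2} \operatorname{atan}{\left(\frac{\sqrt{2} y}{2} \right)}}{8} + C.
The condition gives C = - \frac{\log{\left(6 \right)}}{4} + \frac{5 \sqrt{2} \operatorname{atan}{\left(\sqrt{2} \right)}}{8} + 1 - (- \frac{\log{\left(6 \right)}}{4} + \frac{5 \sqrt{2} \operatorname{atan}{\left(\sqrt{2} \right)}}{8}) = 1.
So G(y) = \frac{- 2 \log{\left(y^{2} + 2 \right)} + 5 \sqrt{2} \operatorname{atan}{\left(\frac{\sqrt{2} y}{2} \right)} + 8}{8}.
Check: d/dy[\frac{- 2 \log{\left(y^{2} + 2 \right)} + 5 \sqrt{2} \operatorname{atan}{\left(\frac{\sqrt{2} y}{2} \right)} + 8}{8}] = \frac{5 - 2 y}{4 y^{2} + 8}, which equals G'(y).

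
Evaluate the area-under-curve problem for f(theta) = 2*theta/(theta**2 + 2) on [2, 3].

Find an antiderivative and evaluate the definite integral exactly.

Antiderivative: F(theta) = log(theta**2/2 + 1); value = -log(3) + log(11/2)

The substitution u = theta**2/2 + 1 works: f is exactly (dF/du)*(du/dtheta) for that inner function.
F(theta) = log(theta**2/2 + 1) is an antiderivative of f.
Check: d/dtheta[log(theta**2/2 + 1)] = 2*theta/(theta**2 + 2) = f(theta).
F(3) = log(11/2); F(2) = log(3).
Integral = F(3) - F(2) = -log(3) + log(11/2).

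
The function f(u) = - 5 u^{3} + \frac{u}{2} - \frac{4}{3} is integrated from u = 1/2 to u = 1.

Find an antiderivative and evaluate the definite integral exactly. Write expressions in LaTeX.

The integrand splits into summands that can be handled one at a time.
F(u) = - \frac{5 u^{4}}{4} + \frac{u^{2}}{4} - \frac{4 u}{3} is an antiderivative of f.
Check: d/du[- \frac{5 u^{4}}{4} + \frac{u^{2}}{4} - \frac{4 u}{3}] = - 5 u^{3} + \frac{u}{2} - \frac{4}{3} = f(u).
F(1) = - \frac{7}{3}; F(1/2) = - \frac{131}{192}.
Integral = F(1) - F(1/2) = - \frac{317}{192}.

Antiderivative: F(u) = - \frac{5 u^{4}}{4} + \frac{u^{2}}{4} - \frac{4 u}{3}; value = - \frac{317}{192}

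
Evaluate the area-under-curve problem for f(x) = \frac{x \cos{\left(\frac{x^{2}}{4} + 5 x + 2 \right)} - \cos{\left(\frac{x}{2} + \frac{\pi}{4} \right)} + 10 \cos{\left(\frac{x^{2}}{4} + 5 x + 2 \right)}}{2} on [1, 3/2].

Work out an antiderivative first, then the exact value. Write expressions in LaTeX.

Check any antiderivative F(x) by computing F'(x) and comparing it with f(x).
F(x) = - \sin{\left(\frac{x}{2} + \frac{\pi}{4} \right)} + \sin{\left(\frac{x^{2}}{4} + 5 x + 2 \right)} is an antiderivative of f.
Check: d/dx[- \sin{\left(\frac{x}{2} + \frac{\pi}{4} \right)} + \sin{\left(\frac{x^{2}}{4} + 5 x + 2 \right)}] = \frac{x \cos{\left(\frac{x^{2}}{4} + 5 x + 2 \right)}}{2} - \frac{\cos{\left(\frac{x}{2} + \frac{\pi}{4} \right)}}{2} + 5 \cos{\left(\frac{x^{2}}{4} + 5 x + 2 \right)}, which equals f(x).
F(3/2) = - \sin{\left(\frac{3}{4} + \frac{\pi}{4} \right)} + \sin{\left(\frac{161}{16} \right)}; F(1) = - \sin{\left(\frac{1}{2} + \frac{\pi}{4} \right)} + \sin{\left(\frac{29}{4} \right)}.
Integral = F(3/2) - F(1) = - \sin{\left(\frac{3}{4} + \frac{\pi}{4} \right)} - \sin{\left(\frac{29}{4} \right)} + \sin{\left(\frac{161}{16} \right)} + \sin{\left(\frac{1}{2} + \frac{\pi}{4} \right)}.

Antiderivative: F(x) = - \sin{\left(\frac{x}{2} + \frac{\pi}{4} \right)} + \sin{\left(\frac{x^{2}}{4} + 5 x + 2 \right)}; value = - \sin{\left(\frac{3}{4} + \frac{\pi}{4} \right)} - \sin{\left(\frac{29}{4} \right)} + \sin{\left(\frac{161}{16} \right)} + \sin{\left(\frac{1}{2} + \frac{\pi}{4} \right)}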